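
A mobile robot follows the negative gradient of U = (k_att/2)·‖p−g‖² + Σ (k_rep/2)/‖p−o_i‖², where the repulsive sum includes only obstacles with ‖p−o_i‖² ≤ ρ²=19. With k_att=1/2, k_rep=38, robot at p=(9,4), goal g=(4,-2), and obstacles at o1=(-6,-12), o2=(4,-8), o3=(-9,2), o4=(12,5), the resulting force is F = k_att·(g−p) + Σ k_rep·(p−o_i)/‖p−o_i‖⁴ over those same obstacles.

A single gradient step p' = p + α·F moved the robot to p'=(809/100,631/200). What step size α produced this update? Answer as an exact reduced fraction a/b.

α = 1/4

F_att = 1/2·(g−p) = 1/2·(-5,-6) = (-2.5000,-3.0000)
o1: d²=481 > ρ²=19 → inactive
o2: d²=169 > ρ²=19 → inactive
o3: d²=328 > ρ²=19 → inactive
o4: d²=10 ≤ ρ²=19; F_rep = 38·(-3,-1)/10² = (-1.1400,-0.3800)
F = F_att + ΣF_rep = (-3.6400,-3.3800)
Δp = p'−p = (-0.9100,-0.8450); α = Δx/Fx = (-91/100) / (-91/25) = 1/4
check: Δy/Fy = (-169/200) / (-169/50) = 1/4 ✓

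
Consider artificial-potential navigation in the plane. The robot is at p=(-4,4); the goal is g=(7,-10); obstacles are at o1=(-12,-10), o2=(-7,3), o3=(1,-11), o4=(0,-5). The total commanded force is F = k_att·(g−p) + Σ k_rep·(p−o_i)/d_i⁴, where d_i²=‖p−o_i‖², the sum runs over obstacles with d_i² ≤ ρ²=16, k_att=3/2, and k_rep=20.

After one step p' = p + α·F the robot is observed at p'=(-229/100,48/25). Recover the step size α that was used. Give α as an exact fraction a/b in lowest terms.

α = 1/10

F_att = 3/2·(g−p) = 3/2·(11,-14) = (16.5000,-21.0000)
o1: d²=260 > ρ²=16 → inactive
o2: d²=10 ≤ ρ²=16; F_rep = 20·(3,1)/10² = (0.6000,0.2000)
o3: d²=250 > ρ²=16 → inactive
o4: d²=97 > ρ²=16 → inactive
F = F_att + ΣF_rep = (17.1000,-20.8000)
Δp = p'−p = (1.7100,-2.0800); α = Δx/Fx = (171/100) / (171/10) = 1/10
check: Δy/Fy = (-52/25) / (-104/5) = 1/10 ✓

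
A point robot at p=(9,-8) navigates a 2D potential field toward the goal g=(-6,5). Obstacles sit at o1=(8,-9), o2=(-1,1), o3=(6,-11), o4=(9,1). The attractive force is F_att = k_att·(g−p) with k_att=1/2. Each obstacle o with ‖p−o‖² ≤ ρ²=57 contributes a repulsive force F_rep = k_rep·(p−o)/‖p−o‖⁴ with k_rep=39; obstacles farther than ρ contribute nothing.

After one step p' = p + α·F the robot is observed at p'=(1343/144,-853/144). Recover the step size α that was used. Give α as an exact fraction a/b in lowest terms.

α = 1/8

F_att = 1/2·(g−p) = 1/2·(-15,13) = (-7.5000,6.5000)
o1: d²=2 ≤ ρ²=57; F_rep = 39·(1,1)/2² = (9.7500,9.7500)
o2: d²=181 > ρ²=57 → inactive
o3: d²=18 ≤ ρ²=57; F_rep = 39·(3,3)/18² = (0.3611,0.3611)
o4: d²=81 > ρ²=57 → inactive
F = F_att + ΣF_rep = (2.6111,16.6111)
Δp = p'−p = (0.3264,2.0764); α = Δx/Fx = (47/144) / (47/18) = 1/8
check: Δy/Fy = (299/144) / (299/18) = 1/8 ✓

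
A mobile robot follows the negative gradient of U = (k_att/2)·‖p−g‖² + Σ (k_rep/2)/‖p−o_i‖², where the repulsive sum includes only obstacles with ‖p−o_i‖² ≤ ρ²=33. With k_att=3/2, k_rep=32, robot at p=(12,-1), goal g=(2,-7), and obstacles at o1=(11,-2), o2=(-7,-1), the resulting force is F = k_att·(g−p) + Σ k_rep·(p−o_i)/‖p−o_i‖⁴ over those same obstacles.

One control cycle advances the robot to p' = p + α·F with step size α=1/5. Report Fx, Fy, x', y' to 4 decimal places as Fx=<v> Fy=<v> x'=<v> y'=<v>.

Fx=-7.0000 Fy=-1.0000 x'=10.6000 y'=-1.2000

F_att = 3/2·(g−p) = 3/2·(-10,-6) = (-15.0000,-9.0000)
o1: d²=2 ≤ ρ²=33; F_rep = 32·(1,1)/2² = (8.0000,8.0000)
o2: d²=361 > ρ²=33 → inactive
F = F_att + ΣF_rep = (-7.0000,-1.0000)
p' = p + 1/5·F = (10.6000,-1.2000)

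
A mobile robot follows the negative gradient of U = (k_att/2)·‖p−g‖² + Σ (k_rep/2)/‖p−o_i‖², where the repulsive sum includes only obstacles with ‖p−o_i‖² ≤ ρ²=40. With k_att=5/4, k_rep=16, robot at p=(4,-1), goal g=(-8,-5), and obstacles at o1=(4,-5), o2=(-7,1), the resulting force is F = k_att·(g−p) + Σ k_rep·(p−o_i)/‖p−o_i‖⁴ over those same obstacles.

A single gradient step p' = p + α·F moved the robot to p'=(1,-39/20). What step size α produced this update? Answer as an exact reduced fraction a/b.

α = 1/5

F_att = 5/4·(g−p) = 5/4·(-12,-4) = (-15.0000,-5.0000)
o1: d²=16 ≤ ρ²=40; F_rep = 16·(0,4)/16² = (0.0000,0.2500)
o2: d²=125 > ρ²=40 → inactive
F = F_att + ΣF_rep = (-15.0000,-4.7500)
Δp = p'−p = (-3.0000,-0.9500); α = Δx/Fx = (-3) / (-15) = 1/5
check: Δy/Fy = (-19/20) / (-19/4) = 1/5 ✓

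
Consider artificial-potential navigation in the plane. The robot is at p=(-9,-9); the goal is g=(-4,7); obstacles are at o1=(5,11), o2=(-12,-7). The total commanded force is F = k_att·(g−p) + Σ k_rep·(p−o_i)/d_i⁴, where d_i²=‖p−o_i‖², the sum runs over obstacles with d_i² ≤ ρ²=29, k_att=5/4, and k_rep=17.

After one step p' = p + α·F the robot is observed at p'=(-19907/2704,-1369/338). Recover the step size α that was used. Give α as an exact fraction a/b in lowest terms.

α = 1/4

F_att = 5/4·(g−p) = 5/4·(5,16) = (6.2500,20.0000)
o1: d²=596 > ρ²=29 → inactive
o2: d²=13 ≤ ρ²=29; F_rep = 17·(3,-2)/13² = (0.3018,-0.2012)
F = F_att + ΣF_rep = (6.5518,19.7988)
Δp = p'−p = (1.6379,4.9497); α = Δx/Fx = (4429/2704) / (4429/676) = 1/4
check: Δy/Fy = (1673/338) / (3346/169) = 1/4 ✓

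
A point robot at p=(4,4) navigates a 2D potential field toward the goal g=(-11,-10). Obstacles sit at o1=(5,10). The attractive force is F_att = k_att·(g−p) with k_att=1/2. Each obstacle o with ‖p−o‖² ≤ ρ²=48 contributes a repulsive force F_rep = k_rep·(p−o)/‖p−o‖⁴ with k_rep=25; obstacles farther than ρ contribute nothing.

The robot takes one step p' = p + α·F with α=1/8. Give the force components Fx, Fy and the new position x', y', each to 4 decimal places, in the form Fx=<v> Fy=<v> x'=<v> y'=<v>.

F_att = 1/2·(g−p) = 1/2·(-15,-14) = (-7.5000,-7.0000)
o1: d²=37 ≤ ρ²=48; F_rep = 25·(-1,-6)/37² = (-0.0183,-0.1096)
F = F_att + ΣF_rep = (-7.5183,-7.1096)
p' = p + 1/8·F = (3.0602,3.1113)

Fx=-7.5183 Fy=-7.1096 x'=3.0602 y'=3.1113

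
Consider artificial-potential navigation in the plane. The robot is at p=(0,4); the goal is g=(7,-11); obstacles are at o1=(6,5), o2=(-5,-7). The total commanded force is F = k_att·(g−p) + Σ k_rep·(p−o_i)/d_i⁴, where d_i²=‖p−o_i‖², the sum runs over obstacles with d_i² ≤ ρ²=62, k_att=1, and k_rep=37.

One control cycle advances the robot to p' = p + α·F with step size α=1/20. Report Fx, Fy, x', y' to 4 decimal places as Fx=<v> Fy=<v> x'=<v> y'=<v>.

Fx=6.8378 Fy=-15.0270 x'=0.3419 y'=3.2486

F_att = 1·(g−p) = 1·(7,-15) = (7.0000,-15.0000)
o1: d²=37 ≤ ρ²=62; F_rep = 37·(-6,-1)/37² = (-0.1622,-0.0270)
o2: d²=146 > ρ²=62 → inactive
F = F_att + ΣF_rep = (6.8378,-15.0270)
p' = p + 1/20·F = (0.3419,3.2486)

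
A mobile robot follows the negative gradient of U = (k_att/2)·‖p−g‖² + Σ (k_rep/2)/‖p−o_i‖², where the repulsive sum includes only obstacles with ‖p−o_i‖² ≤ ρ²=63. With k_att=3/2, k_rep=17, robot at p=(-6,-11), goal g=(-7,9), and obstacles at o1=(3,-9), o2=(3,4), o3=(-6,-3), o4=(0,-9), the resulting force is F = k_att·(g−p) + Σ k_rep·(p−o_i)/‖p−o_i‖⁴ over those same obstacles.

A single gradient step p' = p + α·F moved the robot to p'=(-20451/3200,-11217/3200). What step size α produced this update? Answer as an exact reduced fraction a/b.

F_att = 3/2·(g−p) = 3/2·(-1,20) = (-1.5000,30.0000)
o1: d²=85 > ρ²=63 → inactive
o2: d²=306 > ρ²=63 → inactive
o3: d²=64 > ρ²=63 → inactive
o4: d²=40 ≤ ρ²=63; F_rep = 17·(-6,-2)/40² = (-0.0638,-0.0213)
F = F_att + ΣF_rep = (-1.5637,29.9788)
Δp = p'−p = (-0.3909,7.4947); α = Δx/Fx = (-1251/3200) / (-1251/800) = 1/4
check: Δy/Fy = (23983/3200) / (23983/800) = 1/4 ✓

α = 1/4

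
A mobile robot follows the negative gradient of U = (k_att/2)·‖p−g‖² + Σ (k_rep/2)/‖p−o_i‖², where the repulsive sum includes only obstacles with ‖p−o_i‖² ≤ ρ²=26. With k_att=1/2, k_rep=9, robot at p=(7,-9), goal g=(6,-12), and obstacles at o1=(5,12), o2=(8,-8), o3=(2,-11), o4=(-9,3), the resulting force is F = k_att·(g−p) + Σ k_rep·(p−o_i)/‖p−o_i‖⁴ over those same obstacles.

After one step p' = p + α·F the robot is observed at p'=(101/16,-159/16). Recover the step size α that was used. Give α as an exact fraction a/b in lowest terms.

α = 1/4

F_att = 1/2·(g−p) = 1/2·(-1,-3) = (-0.5000,-1.5000)
o1: d²=445 > ρ²=26 → inactive
o2: d²=2 ≤ ρ²=26; F_rep = 9·(-1,-1)/2² = (-2.2500,-2.2500)
o3: d²=29 > ρ²=26 → inactive
o4: d²=400 > ρ²=26 → inactive
F = F_att + ΣF_rep = (-2.7500,-3.7500)
Δp = p'−p = (-0.6875,-0.9375); α = Δx/Fx = (-11/16) / (-11/4) = 1/4
check: Δy/Fy = (-15/16) / (-15/4) = 1/4 ✓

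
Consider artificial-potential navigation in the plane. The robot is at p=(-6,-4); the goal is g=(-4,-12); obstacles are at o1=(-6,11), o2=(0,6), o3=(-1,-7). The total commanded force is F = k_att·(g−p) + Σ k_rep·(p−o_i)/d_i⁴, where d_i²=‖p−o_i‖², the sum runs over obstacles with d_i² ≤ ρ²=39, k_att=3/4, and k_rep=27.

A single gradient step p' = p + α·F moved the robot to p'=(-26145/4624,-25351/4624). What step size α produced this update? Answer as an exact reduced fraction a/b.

F_att = 3/4·(g−p) = 3/4·(2,-8) = (1.5000,-6.0000)
o1: d²=225 > ρ²=39 → inactive
o2: d²=136 > ρ²=39 → inactive
o3: d²=34 ≤ ρ²=39; F_rep = 27·(-5,3)/34² = (-0.1168,0.0701)
F = F_att + ΣF_rep = (1.3832,-5.9299)
Δp = p'−p = (0.3458,-1.4825); α = Δx/Fx = (1599/4624) / (1599/1156) = 1/4
check: Δy/Fy = (-6855/4624) / (-6855/1156) = 1/4 ✓

α = 1/4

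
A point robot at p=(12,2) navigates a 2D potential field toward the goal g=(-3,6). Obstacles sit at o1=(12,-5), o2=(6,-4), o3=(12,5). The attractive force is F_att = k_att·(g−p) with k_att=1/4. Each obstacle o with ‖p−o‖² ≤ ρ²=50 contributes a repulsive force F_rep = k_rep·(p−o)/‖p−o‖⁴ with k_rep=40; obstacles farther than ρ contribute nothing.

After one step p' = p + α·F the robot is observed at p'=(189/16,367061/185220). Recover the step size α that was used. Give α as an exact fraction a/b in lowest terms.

α = 1/20

F_att = 1/4·(g−p) = 1/4·(-15,4) = (-3.7500,1.0000)
o1: d²=49 ≤ ρ²=50; F_rep = 40·(0,7)/49² = (0.0000,0.1166)
o2: d²=72 > ρ²=50 → inactive
o3: d²=9 ≤ ρ²=50; F_rep = 40·(0,-3)/9² = (0.0000,-1.4815)
F = F_att + ΣF_rep = (-3.7500,-0.3649)
Δp = p'−p = (-0.1875,-0.0182); α = Δx/Fx = (-3/16) / (-15/4) = 1/20
check: Δy/Fy = (-3379/185220) / (-3379/9261) = 1/20 ✓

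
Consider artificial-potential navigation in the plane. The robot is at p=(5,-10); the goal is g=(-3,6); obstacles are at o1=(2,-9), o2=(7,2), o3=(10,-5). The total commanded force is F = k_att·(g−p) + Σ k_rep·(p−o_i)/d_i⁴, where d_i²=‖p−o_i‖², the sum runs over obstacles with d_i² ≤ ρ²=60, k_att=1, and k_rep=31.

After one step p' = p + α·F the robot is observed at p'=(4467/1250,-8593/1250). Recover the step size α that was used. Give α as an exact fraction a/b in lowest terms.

F_att = 1·(g−p) = 1·(-8,16) = (-8.0000,16.0000)
o1: d²=10 ≤ ρ²=60; F_rep = 31·(3,-1)/10² = (0.9300,-0.3100)
o2: d²=148 > ρ²=60 → inactive
o3: d²=50 ≤ ρ²=60; F_rep = 31·(-5,-5)/50² = (-0.0620,-0.0620)
F = F_att + ΣF_rep = (-7.1320,15.6280)
Δp = p'−p = (-1.4264,3.1256); α = Δx/Fx = (-1783/1250) / (-1783/250) = 1/5
check: Δy/Fy = (3907/1250) / (3907/250) = 1/5 ✓

α = 1/5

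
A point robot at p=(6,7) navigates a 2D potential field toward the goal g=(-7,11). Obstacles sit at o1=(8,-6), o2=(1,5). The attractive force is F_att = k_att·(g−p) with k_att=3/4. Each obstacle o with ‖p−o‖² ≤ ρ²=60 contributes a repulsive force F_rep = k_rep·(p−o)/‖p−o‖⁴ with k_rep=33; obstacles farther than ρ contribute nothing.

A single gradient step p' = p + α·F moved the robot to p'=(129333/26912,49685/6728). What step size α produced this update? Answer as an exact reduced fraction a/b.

α = 1/8

F_att = 3/4·(g−p) = 3/4·(-13,4) = (-9.7500,3.0000)
o1: d²=173 > ρ²=60 → inactive
o2: d²=29 ≤ ρ²=60; F_rep = 33·(5,2)/29² = (0.1962,0.0785)
F = F_att + ΣF_rep = (-9.5538,3.0785)
Δp = p'−p = (-1.1942,0.3848); α = Δx/Fx = (-32139/26912) / (-32139/3364) = 1/8
check: Δy/Fy = (2589/6728) / (2589/841) = 1/8 ✓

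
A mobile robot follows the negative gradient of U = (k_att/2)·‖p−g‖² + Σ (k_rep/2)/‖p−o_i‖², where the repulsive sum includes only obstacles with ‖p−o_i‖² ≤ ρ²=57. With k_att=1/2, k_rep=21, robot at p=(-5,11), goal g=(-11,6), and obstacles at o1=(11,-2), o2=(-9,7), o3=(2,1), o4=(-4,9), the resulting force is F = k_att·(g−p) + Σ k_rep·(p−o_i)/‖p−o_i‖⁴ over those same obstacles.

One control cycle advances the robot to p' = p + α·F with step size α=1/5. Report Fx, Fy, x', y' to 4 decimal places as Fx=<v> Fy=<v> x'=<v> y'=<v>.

F_att = 1/2·(g−p) = 1/2·(-6,-5) = (-3.0000,-2.5000)
o1: d²=425 > ρ²=57 → inactive
o2: d²=32 ≤ ρ²=57; F_rep = 21·(4,4)/32² = (0.0820,0.0820)
o3: d²=149 > ρ²=57 → inactive
o4: d²=5 ≤ ρ²=57; F_rep = 21·(-1,2)/5² = (-0.8400,1.6800)
F = F_att + ΣF_rep = (-3.7580,-0.7380)
p' = p + 1/5·F = (-5.7516,10.8524)

Fx=-3.7580 Fy=-0.7380 x'=-5.7516 y'=10.8524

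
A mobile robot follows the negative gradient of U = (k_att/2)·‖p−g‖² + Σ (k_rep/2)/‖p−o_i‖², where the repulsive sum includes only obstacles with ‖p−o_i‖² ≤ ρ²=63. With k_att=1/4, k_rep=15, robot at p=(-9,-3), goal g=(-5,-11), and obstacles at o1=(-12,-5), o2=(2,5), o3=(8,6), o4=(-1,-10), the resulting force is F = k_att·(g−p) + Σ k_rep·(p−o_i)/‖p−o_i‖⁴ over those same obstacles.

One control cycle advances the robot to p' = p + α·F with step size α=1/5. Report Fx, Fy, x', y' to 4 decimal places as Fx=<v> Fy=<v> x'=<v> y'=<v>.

F_att = 1/4·(g−p) = 1/4·(4,-8) = (1.0000,-2.0000)
o1: d²=13 ≤ ρ²=63; F_rep = 15·(3,2)/13² = (0.2663,0.1775)
o2: d²=185 > ρ²=63 → inactive
o3: d²=370 > ρ²=63 → inactive
o4: d²=113 > ρ²=63 → inactive
F = F_att + ΣF_rep = (1.2663,-1.8225)
p' = p + 1/5·F = (-8.7467,-3.3645)

Fx=1.2663 Fy=-1.8225 x'=-8.7467 y'=-3.3645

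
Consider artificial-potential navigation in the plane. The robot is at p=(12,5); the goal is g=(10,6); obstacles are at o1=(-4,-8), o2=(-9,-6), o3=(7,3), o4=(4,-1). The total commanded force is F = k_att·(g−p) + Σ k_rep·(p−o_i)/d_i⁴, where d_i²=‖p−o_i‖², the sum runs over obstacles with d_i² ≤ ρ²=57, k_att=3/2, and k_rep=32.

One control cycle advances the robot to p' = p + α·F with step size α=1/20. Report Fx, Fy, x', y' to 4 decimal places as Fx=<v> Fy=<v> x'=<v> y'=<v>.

F_att = 3/2·(g−p) = 3/2·(-2,1) = (-3.0000,1.5000)
o1: d²=425 > ρ²=57 → inactive
o2: d²=562 > ρ²=57 → inactive
o3: d²=29 ≤ ρ²=57; F_rep = 32·(5,2)/29² = (0.1902,0.0761)
o4: d²=100 > ρ²=57 → inactive
F = F_att + ΣF_rep = (-2.8098,1.5761)
p' = p + 1/20·F = (11.8595,5.0788)

Fx=-2.8098 Fy=1.5761 x'=11.8595 y'=5.0788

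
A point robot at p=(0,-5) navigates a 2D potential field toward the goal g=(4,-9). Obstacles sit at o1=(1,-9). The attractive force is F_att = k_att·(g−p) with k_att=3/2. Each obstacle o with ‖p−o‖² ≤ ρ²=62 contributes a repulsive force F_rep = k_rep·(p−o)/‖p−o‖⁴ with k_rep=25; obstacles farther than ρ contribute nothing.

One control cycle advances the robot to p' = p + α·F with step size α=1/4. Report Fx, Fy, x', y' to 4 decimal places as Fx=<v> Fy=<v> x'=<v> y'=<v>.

F_att = 3/2·(g−p) = 3/2·(4,-4) = (6.0000,-6.0000)
o1: d²=17 ≤ ρ²=62; F_rep = 25·(-1,4)/17² = (-0.0865,0.3460)
F = F_att + ΣF_rep = (5.9135,-5.6540)
p' = p + 1/4·F = (1.4784,-6.4135)

Fx=5.9135 Fy=-5.6540 x'=1.4784 y'=-6.4135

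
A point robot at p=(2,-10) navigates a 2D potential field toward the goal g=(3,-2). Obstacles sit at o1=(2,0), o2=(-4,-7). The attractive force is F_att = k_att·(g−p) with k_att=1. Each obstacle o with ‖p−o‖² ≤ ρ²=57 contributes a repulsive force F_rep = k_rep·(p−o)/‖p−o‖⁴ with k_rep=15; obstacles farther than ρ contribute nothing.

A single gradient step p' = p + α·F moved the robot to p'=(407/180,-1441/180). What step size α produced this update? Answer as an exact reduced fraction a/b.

F_att = 1·(g−p) = 1·(1,8) = (1.0000,8.0000)
o1: d²=100 > ρ²=57 → inactive
o2: d²=45 ≤ ρ²=57; F_rep = 15·(6,-3)/45² = (0.0444,-0.0222)
F = F_att + ΣF_rep = (1.0444,7.9778)
Δp = p'−p = (0.2611,1.9944); α = Δx/Fx = (47/180) / (47/45) = 1/4
check: Δy/Fy = (359/180) / (359/45) = 1/4 ✓

α = 1/4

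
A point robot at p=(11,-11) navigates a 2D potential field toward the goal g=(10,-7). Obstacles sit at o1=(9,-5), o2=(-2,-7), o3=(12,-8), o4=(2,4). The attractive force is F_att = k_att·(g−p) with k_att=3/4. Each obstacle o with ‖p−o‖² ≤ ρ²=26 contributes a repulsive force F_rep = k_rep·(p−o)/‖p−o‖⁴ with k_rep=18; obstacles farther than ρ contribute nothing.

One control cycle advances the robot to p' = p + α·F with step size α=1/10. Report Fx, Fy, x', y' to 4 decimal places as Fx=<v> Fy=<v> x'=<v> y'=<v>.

F_att = 3/4·(g−p) = 3/4·(-1,4) = (-0.7500,3.0000)
o1: d²=40 > ρ²=26 → inactive
o2: d²=185 > ρ²=26 → inactive
o3: d²=10 ≤ ρ²=26; F_rep = 18·(-1,-3)/10² = (-0.1800,-0.5400)
o4: d²=306 > ρ²=26 → inactive
F = F_att + ΣF_rep = (-0.9300,2.4600)
p' = p + 1/10·F = (10.9070,-10.7540)

Fx=-0.9300 Fy=2.4600 x'=10.9070 y'=-10.7540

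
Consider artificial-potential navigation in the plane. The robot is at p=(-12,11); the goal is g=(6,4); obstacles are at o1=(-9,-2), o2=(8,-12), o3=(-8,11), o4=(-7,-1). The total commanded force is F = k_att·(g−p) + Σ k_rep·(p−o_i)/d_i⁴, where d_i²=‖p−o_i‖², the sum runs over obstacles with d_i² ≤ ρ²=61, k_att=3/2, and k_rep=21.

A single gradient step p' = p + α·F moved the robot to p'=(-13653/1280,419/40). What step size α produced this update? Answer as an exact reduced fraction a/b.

F_att = 3/2·(g−p) = 3/2·(18,-7) = (27.0000,-10.5000)
o1: d²=178 > ρ²=61 → inactive
o2: d²=929 > ρ²=61 → inactive
o3: d²=16 ≤ ρ²=61; F_rep = 21·(-4,0)/16² = (-0.3281,0.0000)
o4: d²=169 > ρ²=61 → inactive
F = F_att + ΣF_rep = (26.6719,-10.5000)
Δp = p'−p = (1.3336,-0.5250); α = Δx/Fx = (1707/1280) / (1707/64) = 1/20
check: Δy/Fy = (-21/40) / (-21/2) = 1/20 ✓

α = 1/20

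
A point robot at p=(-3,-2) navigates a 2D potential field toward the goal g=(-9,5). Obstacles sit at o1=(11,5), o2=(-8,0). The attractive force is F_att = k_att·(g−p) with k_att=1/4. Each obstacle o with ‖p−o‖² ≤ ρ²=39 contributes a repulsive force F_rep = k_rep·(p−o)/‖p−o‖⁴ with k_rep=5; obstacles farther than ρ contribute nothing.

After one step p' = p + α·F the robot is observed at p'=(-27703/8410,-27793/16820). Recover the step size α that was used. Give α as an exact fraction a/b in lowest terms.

F_att = 1/4·(g−p) = 1/4·(-6,7) = (-1.5000,1.7500)
o1: d²=245 > ρ²=39 → inactive
o2: d²=29 ≤ ρ²=39; F_rep = 5·(5,-2)/29² = (0.0297,-0.0119)
F = F_att + ΣF_rep = (-1.4703,1.7381)
Δp = p'−p = (-0.2941,0.3476); α = Δx/Fx = (-2473/8410) / (-2473/1682) = 1/5
check: Δy/Fy = (5847/16820) / (5847/3364) = 1/5 ✓

α = 1/5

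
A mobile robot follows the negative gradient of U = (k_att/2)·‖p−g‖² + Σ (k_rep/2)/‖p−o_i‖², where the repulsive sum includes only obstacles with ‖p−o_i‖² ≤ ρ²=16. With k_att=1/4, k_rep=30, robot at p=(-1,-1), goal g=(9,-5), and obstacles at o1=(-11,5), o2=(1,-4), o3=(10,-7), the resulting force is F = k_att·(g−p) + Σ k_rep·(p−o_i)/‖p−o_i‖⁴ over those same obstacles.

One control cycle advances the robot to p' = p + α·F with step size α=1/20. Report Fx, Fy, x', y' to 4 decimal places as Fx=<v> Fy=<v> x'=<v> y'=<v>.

F_att = 1/4·(g−p) = 1/4·(10,-4) = (2.5000,-1.0000)
o1: d²=136 > ρ²=16 → inactive
o2: d²=13 ≤ ρ²=16; F_rep = 30·(-2,3)/13² = (-0.3550,0.5325)
o3: d²=157 > ρ²=16 → inactive
F = F_att + ΣF_rep = (2.1450,-0.4675)
p' = p + 1/20·F = (-0.8928,-1.0234)

Fx=2.1450 Fy=-0.4675 x'=-0.8928 y'=-1.0234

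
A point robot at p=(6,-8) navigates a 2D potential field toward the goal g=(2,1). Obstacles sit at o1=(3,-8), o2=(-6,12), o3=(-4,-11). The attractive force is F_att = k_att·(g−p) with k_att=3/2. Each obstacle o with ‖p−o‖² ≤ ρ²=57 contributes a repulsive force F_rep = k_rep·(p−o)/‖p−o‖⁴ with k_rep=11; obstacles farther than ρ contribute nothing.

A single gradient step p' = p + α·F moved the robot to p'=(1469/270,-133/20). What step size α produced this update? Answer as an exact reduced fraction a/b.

α = 1/10

F_att = 3/2·(g−p) = 3/2·(-4,9) = (-6.0000,13.5000)
o1: d²=9 ≤ ρ²=57; F_rep = 11·(3,0)/9² = (0.4074,0.0000)
o2: d²=544 > ρ²=57 → inactive
o3: d²=109 > ρ²=57 → inactive
F = F_att + ΣF_rep = (-5.5926,13.5000)
Δp = p'−p = (-0.5593,1.3500); α = Δx/Fx = (-151/270) / (-151/27) = 1/10
check: Δy/Fy = (27/20) / (27/2) = 1/10 ✓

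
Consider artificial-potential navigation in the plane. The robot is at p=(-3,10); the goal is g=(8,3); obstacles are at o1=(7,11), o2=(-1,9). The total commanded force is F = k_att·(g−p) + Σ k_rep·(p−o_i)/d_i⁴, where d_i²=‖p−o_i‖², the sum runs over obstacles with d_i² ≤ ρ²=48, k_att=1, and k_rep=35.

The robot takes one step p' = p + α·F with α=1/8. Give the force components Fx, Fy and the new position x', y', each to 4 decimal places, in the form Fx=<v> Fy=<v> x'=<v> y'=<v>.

F_att = 1·(g−p) = 1·(11,-7) = (11.0000,-7.0000)
o1: d²=101 > ρ²=48 → inactive
o2: d²=5 ≤ ρ²=48; F_rep = 35·(-2,1)/5² = (-2.8000,1.4000)
F = F_att + ΣF_rep = (8.2000,-5.6000)
p' = p + 1/8·F = (-1.9750,9.3000)

Fx=8.2000 Fy=-5.6000 x'=-1.9750 y'=9.3000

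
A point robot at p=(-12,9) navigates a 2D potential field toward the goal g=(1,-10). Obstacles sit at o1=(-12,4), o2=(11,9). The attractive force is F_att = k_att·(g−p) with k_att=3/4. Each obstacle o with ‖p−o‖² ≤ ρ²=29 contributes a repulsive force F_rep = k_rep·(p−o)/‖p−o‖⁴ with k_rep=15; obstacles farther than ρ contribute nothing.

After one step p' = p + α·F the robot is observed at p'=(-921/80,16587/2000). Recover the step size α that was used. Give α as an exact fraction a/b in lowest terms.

α = 1/20

F_att = 3/4·(g−p) = 3/4·(13,-19) = (9.7500,-14.2500)
o1: d²=25 ≤ ρ²=29; F_rep = 15·(0,5)/25² = (0.0000,0.1200)
o2: d²=529 > ρ²=29 → inactive
F = F_att + ΣF_rep = (9.7500,-14.1300)
Δp = p'−p = (0.4875,-0.7065); α = Δx/Fx = (39/80) / (39/4) = 1/20
check: Δy/Fy = (-1413/2000) / (-1413/100) = 1/20 ✓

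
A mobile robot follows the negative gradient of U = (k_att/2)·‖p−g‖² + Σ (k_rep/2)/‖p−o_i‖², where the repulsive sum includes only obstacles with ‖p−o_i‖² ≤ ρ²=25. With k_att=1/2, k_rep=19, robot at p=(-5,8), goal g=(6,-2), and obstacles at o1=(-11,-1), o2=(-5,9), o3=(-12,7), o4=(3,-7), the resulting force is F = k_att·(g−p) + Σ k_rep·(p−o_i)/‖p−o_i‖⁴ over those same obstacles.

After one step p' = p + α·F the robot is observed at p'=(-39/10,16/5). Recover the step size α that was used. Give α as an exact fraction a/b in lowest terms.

F_att = 1/2·(g−p) = 1/2·(11,-10) = (5.5000,-5.0000)
o1: d²=117 > ρ²=25 → inactive
o2: d²=1 ≤ ρ²=25; F_rep = 19·(0,-1)/1² = (0.0000,-19.0000)
o3: d²=50 > ρ²=25 → inactive
o4: d²=289 > ρ²=25 → inactive
F = F_att + ΣF_rep = (5.5000,-24.0000)
Δp = p'−p = (1.1000,-4.8000); α = Δx/Fx = (11/10) / (11/2) = 1/5
check: Δy/Fy = (-24/5) / (-24) = 1/5 ✓

α = 1/5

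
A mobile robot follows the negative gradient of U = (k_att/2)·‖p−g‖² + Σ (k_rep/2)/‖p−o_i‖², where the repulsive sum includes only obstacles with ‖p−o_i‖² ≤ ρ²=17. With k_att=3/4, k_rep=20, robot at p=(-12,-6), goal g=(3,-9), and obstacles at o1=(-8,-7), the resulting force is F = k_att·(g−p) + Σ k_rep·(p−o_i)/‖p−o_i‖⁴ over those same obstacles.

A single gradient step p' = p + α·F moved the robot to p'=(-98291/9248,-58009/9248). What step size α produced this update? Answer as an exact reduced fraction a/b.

α = 1/8

F_att = 3/4·(g−p) = 3/4·(15,-3) = (11.2500,-2.2500)
o1: d²=17 ≤ ρ²=17; F_rep = 20·(-4,1)/17² = (-0.2768,0.0692)
F = F_att + ΣF_rep = (10.9732,-2.1808)
Δp = p'−p = (1.3716,-0.2726); α = Δx/Fx = (12685/9248) / (12685/1156) = 1/8
check: Δy/Fy = (-2521/9248) / (-2521/1156) = 1/8 ✓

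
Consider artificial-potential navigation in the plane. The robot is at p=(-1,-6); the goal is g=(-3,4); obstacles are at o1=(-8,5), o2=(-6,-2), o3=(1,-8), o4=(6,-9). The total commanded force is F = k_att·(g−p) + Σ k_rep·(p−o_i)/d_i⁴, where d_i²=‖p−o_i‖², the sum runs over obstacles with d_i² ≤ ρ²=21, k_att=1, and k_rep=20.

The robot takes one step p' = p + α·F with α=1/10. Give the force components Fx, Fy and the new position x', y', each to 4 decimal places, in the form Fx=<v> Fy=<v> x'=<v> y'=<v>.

F_att = 1·(g−p) = 1·(-2,10) = (-2.0000,10.0000)
o1: d²=170 > ρ²=21 → inactive
o2: d²=41 > ρ²=21 → inactive
o3: d²=8 ≤ ρ²=21; F_rep = 20·(-2,2)/8² = (-0.6250,0.6250)
o4: d²=58 > ρ²=21 → inactive
F = F_att + ΣF_rep = (-2.6250,10.6250)
p' = p + 1/10·F = (-1.2625,-4.9375)

Fx=-2.6250 Fy=10.6250 x'=-1.2625 y'=-4.9375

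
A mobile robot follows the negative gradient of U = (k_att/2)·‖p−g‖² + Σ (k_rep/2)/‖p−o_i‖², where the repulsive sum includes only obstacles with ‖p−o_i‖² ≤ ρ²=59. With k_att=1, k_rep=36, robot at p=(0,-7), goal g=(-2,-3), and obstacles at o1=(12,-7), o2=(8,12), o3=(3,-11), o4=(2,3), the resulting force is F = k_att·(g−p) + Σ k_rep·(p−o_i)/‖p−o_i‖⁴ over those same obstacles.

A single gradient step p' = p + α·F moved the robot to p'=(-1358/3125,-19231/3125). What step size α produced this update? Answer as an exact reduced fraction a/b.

F_att = 1·(g−p) = 1·(-2,4) = (-2.0000,4.0000)
o1: d²=144 > ρ²=59 → inactive
o2: d²=425 > ρ²=59 → inactive
o3: d²=25 ≤ ρ²=59; F_rep = 36·(-3,4)/25² = (-0.1728,0.2304)
o4: d²=104 > ρ²=59 → inactive
F = F_att + ΣF_rep = (-2.1728,4.2304)
Δp = p'−p = (-0.4346,0.8461); α = Δx/Fx = (-1358/3125) / (-1358/625) = 1/5
check: Δy/Fy = (2644/3125) / (2644/625) = 1/5 ✓

α = 1/5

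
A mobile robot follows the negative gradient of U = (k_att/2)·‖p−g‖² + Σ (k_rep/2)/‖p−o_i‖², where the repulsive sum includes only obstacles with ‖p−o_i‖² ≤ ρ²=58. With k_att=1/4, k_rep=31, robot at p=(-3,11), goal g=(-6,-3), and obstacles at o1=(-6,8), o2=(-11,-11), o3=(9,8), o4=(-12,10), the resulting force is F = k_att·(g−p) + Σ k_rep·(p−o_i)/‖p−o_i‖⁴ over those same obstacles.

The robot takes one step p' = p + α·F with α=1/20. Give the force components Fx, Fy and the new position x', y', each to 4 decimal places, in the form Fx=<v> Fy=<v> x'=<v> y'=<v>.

Fx=-0.4630 Fy=-3.2130 x'=-3.0231 y'=10.8394

F_att = 1/4·(g−p) = 1/4·(-3,-14) = (-0.7500,-3.5000)
o1: d²=18 ≤ ρ²=58; F_rep = 31·(3,3)/18² = (0.2870,0.2870)
o2: d²=548 > ρ²=58 → inactive
o3: d²=153 > ρ²=58 → inactive
o4: d²=82 > ρ²=58 → inactive
F = F_att + ΣF_rep = (-0.4630,-3.2130)
p' = p + 1/20·F = (-3.0231,10.8394)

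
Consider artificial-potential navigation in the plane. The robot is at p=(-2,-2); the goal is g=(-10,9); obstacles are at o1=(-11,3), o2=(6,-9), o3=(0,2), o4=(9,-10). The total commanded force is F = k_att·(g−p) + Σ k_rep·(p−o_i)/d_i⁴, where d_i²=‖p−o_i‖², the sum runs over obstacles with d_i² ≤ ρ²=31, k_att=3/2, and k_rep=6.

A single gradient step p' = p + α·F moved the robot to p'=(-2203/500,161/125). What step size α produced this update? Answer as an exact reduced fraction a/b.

α = 1/5

F_att = 3/2·(g−p) = 3/2·(-8,11) = (-12.0000,16.5000)
o1: d²=106 > ρ²=31 → inactive
o2: d²=113 > ρ²=31 → inactive
o3: d²=20 ≤ ρ²=31; F_rep = 6·(-2,-4)/20² = (-0.0300,-0.0600)
o4: d²=185 > ρ²=31 → inactive
F = F_att + ΣF_rep = (-12.0300,16.4400)
Δp = p'−p = (-2.4060,3.2880); α = Δx/Fx = (-1203/500) / (-1203/100) = 1/5
check: Δy/Fy = (411/125) / (411/25) = 1/5 ✓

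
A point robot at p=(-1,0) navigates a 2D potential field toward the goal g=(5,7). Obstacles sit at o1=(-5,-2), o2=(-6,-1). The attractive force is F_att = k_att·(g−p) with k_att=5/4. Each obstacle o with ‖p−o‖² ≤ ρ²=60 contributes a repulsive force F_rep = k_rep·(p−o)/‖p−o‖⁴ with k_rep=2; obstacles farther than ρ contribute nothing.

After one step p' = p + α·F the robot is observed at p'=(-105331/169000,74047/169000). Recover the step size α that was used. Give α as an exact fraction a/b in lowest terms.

α = 1/20

F_att = 5/4·(g−p) = 5/4·(6,7) = (7.5000,8.7500)
o1: d²=20 ≤ ρ²=60; F_rep = 2·(4,2)/20² = (0.0200,0.0100)
o2: d²=26 ≤ ρ²=60; F_rep = 2·(5,1)/26² = (0.0148,0.0030)
F = F_att + ΣF_rep = (7.5348,8.7630)
Δp = p'−p = (0.3767,0.4381); α = Δx/Fx = (63669/169000) / (63669/8450) = 1/20
check: Δy/Fy = (74047/169000) / (74047/8450) = 1/20 ✓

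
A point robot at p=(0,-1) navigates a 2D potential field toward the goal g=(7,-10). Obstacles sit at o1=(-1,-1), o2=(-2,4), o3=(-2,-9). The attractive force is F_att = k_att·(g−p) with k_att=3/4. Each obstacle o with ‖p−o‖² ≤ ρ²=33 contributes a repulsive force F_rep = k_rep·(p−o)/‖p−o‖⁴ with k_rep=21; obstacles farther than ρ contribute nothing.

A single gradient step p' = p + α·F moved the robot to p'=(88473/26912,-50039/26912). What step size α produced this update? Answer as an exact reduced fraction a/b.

F_att = 3/4·(g−p) = 3/4·(7,-9) = (5.2500,-6.7500)
o1: d²=1 ≤ ρ²=33; F_rep = 21·(1,0)/1² = (21.0000,0.0000)
o2: d²=29 ≤ ρ²=33; F_rep = 21·(2,-5)/29² = (0.0499,-0.1249)
o3: d²=68 > ρ²=33 → inactive
F = F_att + ΣF_rep = (26.2999,-6.8749)
Δp = p'−p = (3.2875,-0.8594); α = Δx/Fx = (88473/26912) / (88473/3364) = 1/8
check: Δy/Fy = (-23127/26912) / (-23127/3364) = 1/8 ✓

α = 1/8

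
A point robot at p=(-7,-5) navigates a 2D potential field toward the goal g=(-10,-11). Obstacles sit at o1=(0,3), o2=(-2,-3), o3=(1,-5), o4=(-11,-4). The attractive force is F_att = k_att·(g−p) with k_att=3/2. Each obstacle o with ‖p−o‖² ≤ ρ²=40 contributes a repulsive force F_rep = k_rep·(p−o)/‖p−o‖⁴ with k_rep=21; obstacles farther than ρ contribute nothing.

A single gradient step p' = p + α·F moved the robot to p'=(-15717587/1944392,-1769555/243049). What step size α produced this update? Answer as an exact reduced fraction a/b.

F_att = 3/2·(g−p) = 3/2·(-3,-6) = (-4.5000,-9.0000)
o1: d²=113 > ρ²=40 → inactive
o2: d²=29 ≤ ρ²=40; F_rep = 21·(-5,-2)/29² = (-0.1249,-0.0499)
o3: d²=64 > ρ²=40 → inactive
o4: d²=17 ≤ ρ²=40; F_rep = 21·(4,-1)/17² = (0.2907,-0.0727)
F = F_att + ΣF_rep = (-4.3342,-9.1226)
Δp = p'−p = (-1.0835,-2.2807); α = Δx/Fx = (-2106843/1944392) / (-2106843/486098) = 1/4
check: Δy/Fy = (-554310/243049) / (-2217240/243049) = 1/4 ✓

α = 1/4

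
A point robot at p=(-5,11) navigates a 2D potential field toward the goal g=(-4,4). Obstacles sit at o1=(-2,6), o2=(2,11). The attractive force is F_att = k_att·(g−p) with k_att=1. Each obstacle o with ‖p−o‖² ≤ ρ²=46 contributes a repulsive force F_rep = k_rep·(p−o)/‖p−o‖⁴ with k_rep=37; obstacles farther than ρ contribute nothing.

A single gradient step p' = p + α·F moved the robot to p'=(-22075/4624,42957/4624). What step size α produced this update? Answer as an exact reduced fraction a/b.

F_att = 1·(g−p) = 1·(1,-7) = (1.0000,-7.0000)
o1: d²=34 ≤ ρ²=46; F_rep = 37·(-3,5)/34² = (-0.0960,0.1600)
o2: d²=49 > ρ²=46 → inactive
F = F_att + ΣF_rep = (0.9040,-6.8400)
Δp = p'−p = (0.2260,-1.7100); α = Δx/Fx = (1045/4624) / (1045/1156) = 1/4
check: Δy/Fy = (-7907/4624) / (-7907/1156) = 1/4 ✓

α = 1/4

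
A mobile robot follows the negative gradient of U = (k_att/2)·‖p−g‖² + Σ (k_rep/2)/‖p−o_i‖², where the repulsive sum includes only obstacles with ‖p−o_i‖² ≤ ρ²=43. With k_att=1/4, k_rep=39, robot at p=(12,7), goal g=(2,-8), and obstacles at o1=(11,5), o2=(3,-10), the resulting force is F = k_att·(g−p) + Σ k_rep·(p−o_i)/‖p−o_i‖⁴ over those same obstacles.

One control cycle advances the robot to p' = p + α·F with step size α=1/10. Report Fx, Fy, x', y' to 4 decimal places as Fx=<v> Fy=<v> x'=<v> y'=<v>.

Fx=-0.9400 Fy=-0.6300 x'=11.9060 y'=6.9370

F_att = 1/4·(g−p) = 1/4·(-10,-15) = (-2.5000,-3.7500)
o1: d²=5 ≤ ρ²=43; F_rep = 39·(1,2)/5² = (1.5600,3.1200)
o2: d²=370 > ρ²=43 → inactive
F = F_att + ΣF_rep = (-0.9400,-0.6300)
p' = p + 1/10·F = (11.9060,6.9370)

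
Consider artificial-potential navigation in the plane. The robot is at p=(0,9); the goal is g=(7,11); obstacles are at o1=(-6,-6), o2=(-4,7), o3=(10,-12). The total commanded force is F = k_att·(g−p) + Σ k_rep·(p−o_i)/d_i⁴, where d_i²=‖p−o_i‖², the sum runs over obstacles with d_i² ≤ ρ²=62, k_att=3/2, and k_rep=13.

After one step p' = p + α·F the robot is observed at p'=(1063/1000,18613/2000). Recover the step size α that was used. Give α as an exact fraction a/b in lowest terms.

F_att = 3/2·(g−p) = 3/2·(7,2) = (10.5000,3.0000)
o1: d²=261 > ρ²=62 → inactive
o2: d²=20 ≤ ρ²=62; F_rep = 13·(4,2)/20² = (0.1300,0.0650)
o3: d²=541 > ρ²=62 → inactive
F = F_att + ΣF_rep = (10.6300,3.0650)
Δp = p'−p = (1.0630,0.3065); α = Δx/Fx = (1063/1000) / (1063/100) = 1/10
check: Δy/Fy = (613/2000) / (613/200) = 1/10 ✓

α = 1/10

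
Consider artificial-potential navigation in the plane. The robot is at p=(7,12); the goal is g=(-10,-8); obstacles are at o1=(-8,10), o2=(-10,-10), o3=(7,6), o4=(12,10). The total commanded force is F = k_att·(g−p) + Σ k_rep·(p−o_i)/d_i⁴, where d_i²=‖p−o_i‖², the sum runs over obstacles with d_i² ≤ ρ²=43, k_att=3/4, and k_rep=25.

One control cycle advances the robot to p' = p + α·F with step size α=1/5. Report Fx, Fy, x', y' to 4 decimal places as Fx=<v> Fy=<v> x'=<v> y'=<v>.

F_att = 3/4·(g−p) = 3/4·(-17,-20) = (-12.7500,-15.0000)
o1: d²=229 > ρ²=43 → inactive
o2: d²=773 > ρ²=43 → inactive
o3: d²=36 ≤ ρ²=43; F_rep = 25·(0,6)/36² = (0.0000,0.1157)
o4: d²=29 ≤ ρ²=43; F_rep = 25·(-5,2)/29² = (-0.1486,0.0595)
F = F_att + ΣF_rep = (-12.8986,-14.8248)
p' = p + 1/5·F = (4.4203,9.0350)

Fx=-12.8986 Fy=-14.8248 x'=4.4203 y'=9.0350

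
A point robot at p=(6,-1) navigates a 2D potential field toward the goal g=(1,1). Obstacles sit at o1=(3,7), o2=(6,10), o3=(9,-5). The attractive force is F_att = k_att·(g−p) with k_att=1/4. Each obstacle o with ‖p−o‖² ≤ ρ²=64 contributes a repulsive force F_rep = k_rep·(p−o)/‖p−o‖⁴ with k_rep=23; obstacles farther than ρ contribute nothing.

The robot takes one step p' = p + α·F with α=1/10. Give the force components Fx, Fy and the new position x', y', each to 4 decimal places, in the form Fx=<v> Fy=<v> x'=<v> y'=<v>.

F_att = 1/4·(g−p) = 1/4·(-5,2) = (-1.2500,0.5000)
o1: d²=73 > ρ²=64 → inactive
o2: d²=121 > ρ²=64 → inactive
o3: d²=25 ≤ ρ²=64; F_rep = 23·(-3,4)/25² = (-0.1104,0.1472)
F = F_att + ΣF_rep = (-1.3604,0.6472)
p' = p + 1/10·F = (5.8640,-0.9353)

Fx=-1.3604 Fy=0.6472 x'=5.8640 y'=-0.9353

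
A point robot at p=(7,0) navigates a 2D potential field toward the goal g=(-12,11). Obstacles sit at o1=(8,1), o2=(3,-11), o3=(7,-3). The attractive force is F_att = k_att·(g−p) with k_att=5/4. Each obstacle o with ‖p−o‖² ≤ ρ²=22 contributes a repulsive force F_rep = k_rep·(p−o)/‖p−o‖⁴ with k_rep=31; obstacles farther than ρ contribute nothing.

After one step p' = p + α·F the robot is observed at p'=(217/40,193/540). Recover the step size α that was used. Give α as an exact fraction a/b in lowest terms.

α = 1/20

F_att = 5/4·(g−p) = 5/4·(-19,11) = (-23.7500,13.7500)
o1: d²=2 ≤ ρ²=22; F_rep = 31·(-1,-1)/2² = (-7.7500,-7.7500)
o2: d²=137 > ρ²=22 → inactive
o3: d²=9 ≤ ρ²=22; F_rep = 31·(0,3)/9² = (0.0000,1.1481)
F = F_att + ΣF_rep = (-31.5000,7.1481)
Δp = p'−p = (-1.5750,0.3574); α = Δx/Fx = (-63/40) / (-63/2) = 1/20
check: Δy/Fy = (193/540) / (193/27) = 1/20 ✓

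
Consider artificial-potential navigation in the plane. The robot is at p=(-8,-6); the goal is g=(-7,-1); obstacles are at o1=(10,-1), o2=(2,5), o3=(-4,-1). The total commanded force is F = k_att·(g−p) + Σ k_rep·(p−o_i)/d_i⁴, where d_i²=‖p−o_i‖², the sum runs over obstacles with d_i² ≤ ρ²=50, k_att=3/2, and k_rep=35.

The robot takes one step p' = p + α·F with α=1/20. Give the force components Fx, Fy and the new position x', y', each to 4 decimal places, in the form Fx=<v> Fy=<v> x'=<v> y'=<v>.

F_att = 3/2·(g−p) = 3/2·(1,5) = (1.5000,7.5000)
o1: d²=349 > ρ²=50 → inactive
o2: d²=221 > ρ²=50 → inactive
o3: d²=41 ≤ ρ²=50; F_rep = 35·(-4,-5)/41² = (-0.0833,-0.1041)
F = F_att + ΣF_rep = (1.4167,7.3959)
p' = p + 1/20·F = (-7.9292,-5.6302)

Fx=1.4167 Fy=7.3959 x'=-7.9292 y'=-5.6302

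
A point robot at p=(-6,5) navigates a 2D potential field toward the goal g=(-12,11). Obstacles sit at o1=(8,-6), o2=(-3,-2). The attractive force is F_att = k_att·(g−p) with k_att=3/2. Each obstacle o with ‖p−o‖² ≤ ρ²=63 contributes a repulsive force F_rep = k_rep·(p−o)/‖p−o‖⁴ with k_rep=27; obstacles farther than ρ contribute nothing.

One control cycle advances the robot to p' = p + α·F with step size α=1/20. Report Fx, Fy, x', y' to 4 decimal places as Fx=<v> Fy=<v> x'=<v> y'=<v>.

F_att = 3/2·(g−p) = 3/2·(-6,6) = (-9.0000,9.0000)
o1: d²=317 > ρ²=63 → inactive
o2: d²=58 ≤ ρ²=63; F_rep = 27·(-3,7)/58² = (-0.0241,0.0562)
F = F_att + ΣF_rep = (-9.0241,9.0562)
p' = p + 1/20·F = (-6.4512,5.4528)

Fx=-9.0241 Fy=9.0562 x'=-6.4512 y'=5.4528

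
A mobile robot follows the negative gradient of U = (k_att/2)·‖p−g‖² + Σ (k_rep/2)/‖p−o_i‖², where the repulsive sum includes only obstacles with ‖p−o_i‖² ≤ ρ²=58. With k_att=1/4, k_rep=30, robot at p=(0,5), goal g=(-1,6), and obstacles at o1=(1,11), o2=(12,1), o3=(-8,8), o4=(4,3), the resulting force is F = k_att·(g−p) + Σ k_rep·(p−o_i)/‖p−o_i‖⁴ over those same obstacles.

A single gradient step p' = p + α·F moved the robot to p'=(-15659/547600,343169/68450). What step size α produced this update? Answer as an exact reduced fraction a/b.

α = 1/20

F_att = 1/4·(g−p) = 1/4·(-1,1) = (-0.2500,0.2500)
o1: d²=37 ≤ ρ²=58; F_rep = 30·(-1,-6)/37² = (-0.0219,-0.1315)
o2: d²=160 > ρ²=58 → inactive
o3: d²=73 > ρ²=58 → inactive
o4: d²=20 ≤ ρ²=58; F_rep = 30·(-4,2)/20² = (-0.3000,0.1500)
F = F_att + ΣF_rep = (-0.5719,0.2685)
Δp = p'−p = (-0.0286,0.0134); α = Δx/Fx = (-15659/547600) / (-15659/27380) = 1/20
check: Δy/Fy = (919/68450) / (1838/6845) = 1/20 ✓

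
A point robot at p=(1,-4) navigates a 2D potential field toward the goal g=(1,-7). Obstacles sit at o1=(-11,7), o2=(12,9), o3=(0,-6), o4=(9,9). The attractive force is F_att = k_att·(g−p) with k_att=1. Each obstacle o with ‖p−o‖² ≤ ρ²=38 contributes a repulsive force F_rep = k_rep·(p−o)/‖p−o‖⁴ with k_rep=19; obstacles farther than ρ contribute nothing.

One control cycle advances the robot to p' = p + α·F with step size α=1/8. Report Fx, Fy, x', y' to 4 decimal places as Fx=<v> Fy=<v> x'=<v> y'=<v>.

F_att = 1·(g−p) = 1·(0,-3) = (0.0000,-3.0000)
o1: d²=265 > ρ²=38 → inactive
o2: d²=290 > ρ²=38 → inactive
o3: d²=5 ≤ ρ²=38; F_rep = 19·(1,2)/5² = (0.7600,1.5200)
o4: d²=233 > ρ²=38 → inactive
F = F_att + ΣF_rep = (0.7600,-1.4800)
p' = p + 1/8·F = (1.0950,-4.1850)

Fx=0.7600 Fy=-1.4800 x'=1.0950 y'=-4.1850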